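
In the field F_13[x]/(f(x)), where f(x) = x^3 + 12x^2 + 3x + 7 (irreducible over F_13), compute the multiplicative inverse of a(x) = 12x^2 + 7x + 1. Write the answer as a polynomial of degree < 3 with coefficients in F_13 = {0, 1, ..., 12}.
a(x)^(-1) ≡ 2x^2 + 11x + 8 (mod f(x))

Since f is irreducible over F_13, F_13[x]/(f) is a field and a(x) ≠ 0 has an inverse. Apply the extended Euclidean algorithm to f(x) and a(x) in F_13[x]: f(x) = (12x + 7)·a(x) + (7x);  a(x) = (11x + 1)·(7x) + (1). The last nonzero remainder is the constant 1 = gcd(f, a) in F_13. Back-substituting through the division chain expresses 1 = s(x)·a(x) + t(x)·f(x) with s(x) ≡ 2x^2 + 11x + 8 (mod f), so a(x)^(-1) ≡ s(x) = 2x^2 + 11x + 8 (mod f). Check: (12x^2 + 7x + 1)·(2x^2 + 11x + 8) = 11x^4 + 3x^3 + 6x^2 + 2x + 8 ≡ 1 (mod x^3 + 12x^2 + 3x + 7).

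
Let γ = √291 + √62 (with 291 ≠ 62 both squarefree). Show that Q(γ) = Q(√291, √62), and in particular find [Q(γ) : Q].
[Q(γ) : Q] = 4 (equivalently, Q(γ) = Q(√291, √62))

Obviously Q(γ) ⊆ Q(√291, √62), and [Q(√291, √62):Q] = 4 (since 291, 62 are distinct squarefree integers > 1 with 18042 not a perfect square). To show equality we compute the minimal polynomial of γ. From γ = √291 + √62: γ^2 = 291 + 2√(18042) + 62 = 353 + 2√(18042), so γ^2 - 353 = 2√(18042); squaring, (γ^2 - 353)^2 = 4·18042, i.e. γ^4 - 706γ^2 + 124609 - 72168 = 0, i.e. γ^4 - 706γ^2 + 52441 = 0. So γ is a root of x^4 - 706x^2 + 52441. This polynomial is irreducible over Q: it has no rational root (each ±√291 ± √62 is irrational), and any factorization into two quadratics over Q would force √(18042) ∈ Q (pairing opposite roots) or √291, √62 ∈ Q (other pairings), all impossible. Hence [Q(γ):Q] = 4 = [Q(√291, √62):Q], so Q(γ) = Q(√291, √62).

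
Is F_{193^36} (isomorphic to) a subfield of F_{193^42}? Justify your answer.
No: F_{193^36} is not a subfield of F_{193^42}

F_{p^m} embeds in F_{p^n} iff m | n. Here 36 ∤ 42 (since 42 = 1·36 + 6 with remainder 6 ≠ 0), so F_{193^36} is not a subfield of F_{193^42}. Equivalently: if it were, the tower law would give 36 = [F_{193^36}:F_193] dividing [F_{193^42}:F_193] = 42, contradiction.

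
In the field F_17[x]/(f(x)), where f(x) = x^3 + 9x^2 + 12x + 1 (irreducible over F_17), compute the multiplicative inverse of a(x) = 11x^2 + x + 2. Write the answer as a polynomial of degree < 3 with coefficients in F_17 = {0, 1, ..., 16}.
a(x)^(-1) ≡ 9x^2 + 15x + 16 (mod f(x))

Since f is irreducible over F_17, F_17[x]/(f) is a field and a(x) ≠ 0 has an inverse. Apply the extended Euclidean algorithm to f(x) and a(x) in F_17[x]: f(x) = (14x + 15)·a(x) + (3x + 5);  a(x) = (15x + 15)·(3x + 5) + (12). The last nonzero remainder is the constant 12 = gcd(f, a) in F_17. Back-substituting through the division chain expresses 12 = s(x)·a(x) + t(x)·f(x) with s(x) ≡ 6x^2 + 10x + 5 (mod f), so (6x^2 + 10x + 5)·a(x) ≡ 12 (mod f). Multiplying by 12^(-1) ≡ 10 in F_17 gives a(x)^(-1) ≡ 10·(6x^2 + 10x + 5) ≡ 9x^2 + 15x + 16 (mod f). Check: (11x^2 + x + 2)·(9x^2 + 15x + 16) = 14x^4 + 4x^3 + 5x^2 + 12x + 15 ≡ 1 (mod x^3 + 9x^2 + 12x + 1).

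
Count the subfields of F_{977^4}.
F_{977^4} has 3 subfields

The subfields of F_{p^n} are exactly the fields F_{p^d} for d | n (each is the fixed field of the unique index-d subgroup of Gal(F_{p^n}/F_p) ≅ Z/nZ). The divisors of n = 4 are {1, 2, 4}, giving 3 subfields: F_{977^1}, F_{977^2}, F_{977^4}.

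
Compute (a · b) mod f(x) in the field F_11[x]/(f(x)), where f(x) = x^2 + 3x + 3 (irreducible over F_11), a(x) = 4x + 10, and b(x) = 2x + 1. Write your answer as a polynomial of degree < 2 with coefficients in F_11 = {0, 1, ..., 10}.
a · b ≡ 8 (mod f(x))

Multiply in F_11[x]: a(x)·b(x) = (4x + 10)·(2x + 1) = 8x^2 + 2x + 10. This has degree ≥ 2, so divide by f(x) over F_11: 8x^2 + 2x + 10 = (8)·(x^2 + 3x + 3) + (8). Hence a·b ≡ 8 (mod f). (F_11[x]/(f) is a field with 11^2 = 121 elements since f is irreducible of degree 2.)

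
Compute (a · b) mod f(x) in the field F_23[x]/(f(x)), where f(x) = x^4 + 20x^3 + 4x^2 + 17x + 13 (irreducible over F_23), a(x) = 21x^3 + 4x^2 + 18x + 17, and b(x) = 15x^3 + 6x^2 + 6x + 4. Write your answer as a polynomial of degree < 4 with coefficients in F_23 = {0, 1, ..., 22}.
a · b ≡ 22x^3 + 19x^2 + 7x + 22 (mod f(x))

Multiply in F_23[x]: a(x)·b(x) = (21x^3 + 4x^2 + 18x + 17)·(15x^3 + 6x^2 + 6x + 4) = 16x^6 + 2x^5 + 6x^4 + 11x^3 + 19x^2 + 13x + 22. This has degree ≥ 4, so divide by f(x) over F_23: 16x^6 + 2x^5 + 6x^4 + 11x^3 + 19x^2 + 13x + 22 = (16x^2 + 4x)·(x^4 + 20x^3 + 4x^2 + 17x + 13) + (22x^3 + 19x^2 + 7x + 22). Hence a·b ≡ 22x^3 + 19x^2 + 7x + 22 (mod f). (F_23[x]/(f) is a field with 23^4 = 279841 elements since f is irreducible of degree 4.)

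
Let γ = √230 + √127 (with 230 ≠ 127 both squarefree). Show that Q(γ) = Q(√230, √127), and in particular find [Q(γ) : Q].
[Q(γ) : Q] = 4 (equivalently, Q(γ) = Q(√230, √127))

Obviously Q(γ) ⊆ Q(√230, √127), and [Q(√230, √127):Q] = 4 (since 230, 127 are distinct squarefree integers > 1 with 29210 not a perfect square). To show equality we compute the minimal polynomial of γ. From γ = √230 + √127: γ^2 = 230 + 2√(29210) + 127 = 357 + 2√(29210), so γ^2 - 357 = 2√(29210); squaring, (γ^2 - 357)^2 = 4·29210, i.e. γ^4 - 714γ^2 + 127449 - 116840 = 0, i.e. γ^4 - 714γ^2 + 10609 = 0. So γ is a root of x^4 - 714x^2 + 10609. This polynomial is irreducible over Q: it has no rational root (each ±√230 ± √127 is irrational), and any factorization into two quadratics over Q would force √(29210) ∈ Q (pairing opposite roots) or √230, √127 ∈ Q (other pairings), all impossible. Hence [Q(γ):Q] = 4 = [Q(√230, √127):Q], so Q(γ) = Q(√230, √127).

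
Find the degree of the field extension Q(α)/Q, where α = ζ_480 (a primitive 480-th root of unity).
[Q(α):Q] = 128

The minimal polynomial of ζ_480 over Q is the 480-th cyclotomic polynomial Φ_480(x), which is irreducible over Q and has degree φ(480) = 128. Hence [Q(α):Q] = φ(480) = 128.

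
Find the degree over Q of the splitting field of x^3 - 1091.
[K : Q] = 6

The roots of x^3 - 1091 are ∛1091, ω∛1091, ω^2∛1091 where ω = e^(2πi/3) is a primitive cube root of unity, so K = Q(∛1091, ω). Now [Q(∛1091):Q] = 3 (since 1091 is not a perfect cube, x^3 - 1091 is irreducible) and [Q(ω):Q] = 2. Both 2 and 3 divide [K:Q], and [K:Q] ≤ 3·2 = 6, so [K:Q] = 6. (Equivalently: Q(∛1091) ⊂ R but ω ∉ R, so [K : Q(∛1091)] = 2.)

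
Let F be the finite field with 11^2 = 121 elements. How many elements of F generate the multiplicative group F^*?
There are φ(120) = 32 primitive elements

F_q^* is cyclic of order q - 1 = 120. A cyclic group of order m has exactly φ(m) generators. Here m = 120 = 2^3 · 3 · 5, so the number of primitive elements is φ(120) = 32.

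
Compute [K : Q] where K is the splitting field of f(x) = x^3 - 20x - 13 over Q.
[K : Q] = 6

By the rational root test, any rational root of the monic integer polynomial f(x) = x^3 - 20x - 13 must be an integer dividing the constant term -13, i.e. one of ±{1, 13}. Evaluating: f(1) = -32, f(-1) = 6, f(13) = 1924, f(-13) = -1950; none is 0, so f has no rational root and is therefore irreducible over Q (a cubic with no linear factor over a field is irreducible). For an irreducible cubic, the Galois group is A_3 or S_3 according as the discriminant disc(f) = -4a^3 - 27b^2 = -4·(-20)^3 - 27·(-13)^2 = 27437 is or is not a square in Q. Here disc(f) = 27437 is not a perfect square in Q, so the Galois group of f over Q is not contained in A_3 and must be all of S_3. The splitting field has degree |S_3| = 6 over Q, so [K : Q] = 6.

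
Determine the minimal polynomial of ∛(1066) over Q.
m_α(x) = x^3 - 1066

α satisfies α^3 = 1066, so x^3 - 1066 annihilates α. By the rational root test, a rational root p/q (in lowest terms) of x^3 - 1066 would satisfy p^3 = 1066 q^3, forcing q = 1 and p^3 = 1066; but 1066 is not a perfect cube, contradiction. A monic cubic over Q with no rational root is irreducible (any nontrivial factorization would include a linear factor). Hence x^3 - 1066 is the minimal polynomial of α, and in particular [Q(α):Q] = 3.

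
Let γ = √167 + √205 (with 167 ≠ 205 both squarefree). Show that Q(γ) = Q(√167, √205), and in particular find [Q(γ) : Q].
[Q(γ) : Q] = 4 (equivalently, Q(γ) = Q(√167, √205))

Obviously Q(γ) ⊆ Q(√167, √205), and [Q(√167, √205):Q] = 4 (since 167, 205 are distinct squarefree integers > 1 with 34235 not a perfect square). To show equality we compute the minimal polynomial of γ. From γ = √167 + √205: γ^2 = 167 + 2√(34235) + 205 = 372 + 2√(34235), so γ^2 - 372 = 2√(34235); squaring, (γ^2 - 372)^2 = 4·34235, i.e. γ^4 - 744γ^2 + 138384 - 136940 = 0, i.e. γ^4 - 744γ^2 + 1444 = 0. So γ is a root of x^4 - 744x^2 + 1444. This polynomial is irreducible over Q: it has no rational root (each ±√167 ± √205 is irrational), and any factorization into two quadratics over Q would force √(34235) ∈ Q (pairing opposite roots) or √167, √205 ∈ Q (other pairings), all impossible. Hence [Q(γ):Q] = 4 = [Q(√167, √205):Q], so Q(γ) = Q(√167, √205).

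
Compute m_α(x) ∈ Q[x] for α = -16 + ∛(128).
m_α(x) = x^3 + 48x^2 + 768x + 3968

Set β = α + 16 = ∛(128), so β^3 = 128. Then (α + 16)^3 - 128 = 0, i.e. α is a root of g(x) = (x + 16)^3 - 128 = x^3 + 48x^2 + 768x + 3968. Since g(x) = h(x + 16) where h(x) = x^3 - 128, and h is irreducible over Q (because 128 is not a perfect cube, so h has no rational root, and a monic cubic with no rational root is irreducible), g is also irreducible (irreducibility is preserved under the substitution x → x + 16). Hence m_α(x) = x^3 + 48x^2 + 768x + 3968.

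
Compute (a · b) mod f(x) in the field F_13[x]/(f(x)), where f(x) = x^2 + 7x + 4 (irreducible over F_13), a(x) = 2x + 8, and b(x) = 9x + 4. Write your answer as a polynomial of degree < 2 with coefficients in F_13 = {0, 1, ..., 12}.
a · b ≡ 6x + 12 (mod f(x))

Multiply in F_13[x]: a(x)·b(x) = (2x + 8)·(9x + 4) = 5x^2 + 2x + 6. This has degree ≥ 2, so divide by f(x) over F_13: 5x^2 + 2x + 6 = (5)·(x^2 + 7x + 4) + (6x + 12). Hence a·b ≡ 6x + 12 (mod f). (F_13[x]/(f) is a field with 13^2 = 169 elements since f is irreducible of degree 2.)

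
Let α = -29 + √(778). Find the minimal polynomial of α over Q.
m_α(x) = x^2 + 58x + 63

From α + 29 = √(778), squaring gives (α + 29)^2 = 778, i.e. α^2 + 58α + 841 = 778, so α^2 + 58α + 63 = 0. The discriminant of x^2 + 58x + 63 is (58)^2 - 4·(63) = 3364 - 252 = 3112, and 4·(778) is not a perfect square in Q since 778 is squarefree and ≠ 1. Hence x^2 + 58x + 63 is irreducible over Q and is the minimal polynomial of α.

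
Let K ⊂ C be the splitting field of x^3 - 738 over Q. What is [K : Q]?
[K : Q] = 6

The roots of x^3 - 738 are ∛738, ω∛738, ω^2∛738 where ω = e^(2πi/3) is a primitive cube root of unity, so K = Q(∛738, ω). Now [Q(∛738):Q] = 3 (since 738 is not a perfect cube, x^3 - 738 is irreducible) and [Q(ω):Q] = 2. Both 2 and 3 divide [K:Q], and [K:Q] ≤ 3·2 = 6, so [K:Q] = 6. (Equivalently: Q(∛738) ⊂ R but ω ∉ R, so [K : Q(∛738)] = 2.)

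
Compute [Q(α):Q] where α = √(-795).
[Q(α):Q] = 2

[Q(α):Q] equals the degree of the minimal polynomial of α. Here α^2 = -795 and x^2 + 795 is irreducible (d = -795 is squarefree, ≠ 1, hence not a square), so deg(m_α) = 2. Thus [Q(α):Q] = 2.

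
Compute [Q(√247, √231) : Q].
[Q(√247, √231) : Q] = 4

[Q(√247):Q] = 2 (min poly x^2 - 247, irreducible since 247 is squarefree > 1). For the top step, suppose √231 ∈ Q(√247), say √231 = c + d√247 with c, d ∈ Q. Squaring: 231 = c^2 + 247d^2 + 2cd√247. Since √247 ∉ Q this forces 2cd = 0. If d = 0 then √231 = c ∈ Q, contradicting 231 squarefree > 1. If c = 0 then 231 = 247d^2, so 247·231 = (247d)^2 is a perfect square in Q — but 247·231 = 57057 is not a perfect square (since 247 and 231 are distinct squarefree integers). Contradiction. Hence √231 ∉ Q(√247), so x^2 - 231 stays irreducible over Q(√247) and [Q(√247, √231) : Q(√247)] = 2. By the tower law, [Q(√247, √231) : Q] = 2 · 2 = 4.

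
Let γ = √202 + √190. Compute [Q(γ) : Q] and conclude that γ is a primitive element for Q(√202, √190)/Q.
[Q(γ) : Q] = 4 (equivalently, Q(γ) = Q(√202, √190))

Obviously Q(γ) ⊆ Q(√202, √190), and [Q(√202, √190):Q] = 4 (since 202, 190 are distinct squarefree integers > 1 with 38380 not a perfect square). To show equality we compute the minimal polynomial of γ. From γ = √202 + √190: γ^2 = 202 + 2√(38380) + 190 = 392 + 2√(38380), so γ^2 - 392 = 2√(38380); squaring, (γ^2 - 392)^2 = 4·38380, i.e. γ^4 - 784γ^2 + 153664 - 153520 = 0, i.e. γ^4 - 784γ^2 + 144 = 0. So γ is a root of x^4 - 784x^2 + 144. This polynomial is irreducible over Q: it has no rational root (each ±√202 ± √190 is irrational), and any factorization into two quadratics over Q would force √(38380) ∈ Q (pairing opposite roots) or √202, √190 ∈ Q (other pairings), all impossible. Hence [Q(γ):Q] = 4 = [Q(√202, √190):Q], so Q(γ) = Q(√202, √190).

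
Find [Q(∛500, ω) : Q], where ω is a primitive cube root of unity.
[Q(∛500, ω) : Q] = 6

[Q(∛500):Q] = 3 (min poly x^3 - 500, irreducible since 500 is not a perfect cube). [Q(ω):Q] = 2 (min poly x^2 + x + 1). Since Q(∛500) ⊂ R and ω ∉ R, we have ω ∉ Q(∛500), so x^2 + x + 1 remains irreducible over Q(∛500) and [Q(∛500, ω) : Q(∛500)] = 2. By the tower law, [Q(∛500, ω) : Q] = 3 · 2 = 6. (In fact Q(∛500, ω) is the splitting field of x^3 - 500 over Q.)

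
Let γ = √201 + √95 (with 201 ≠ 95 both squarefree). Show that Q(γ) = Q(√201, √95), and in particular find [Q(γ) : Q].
[Q(γ) : Q] = 4 (equivalently, Q(γ) = Q(√201, √95))

Obviously Q(γ) ⊆ Q(√201, √95), and [Q(√201, √95):Q] = 4 (since 201, 95 are distinct squarefree integers > 1 with 19095 not a perfect square). To show equality we compute the minimal polynomial of γ. From γ = √201 + √95: γ^2 = 201 + 2√(19095) + 95 = 296 + 2√(19095), so γ^2 - 296 = 2√(19095); squaring, (γ^2 - 296)^2 = 4·19095, i.e. γ^4 - 592γ^2 + 87616 - 76380 = 0, i.e. γ^4 - 592γ^2 + 11236 = 0. So γ is a root of x^4 - 592x^2 + 11236. This polynomial is irreducible over Q: it has no rational root (each ±√201 ± √95 is irrational), and any factorization into two quadratics over Q would force √(19095) ∈ Q (pairing opposite roots) or √201, √95 ∈ Q (other pairings), all impossible. Hence [Q(γ):Q] = 4 = [Q(√201, √95):Q], so Q(γ) = Q(√201, √95).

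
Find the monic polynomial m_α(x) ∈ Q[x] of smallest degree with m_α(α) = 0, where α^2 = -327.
m_α(x) = x^2 + 327

α satisfies α^2 + 327 = 0, so x^2 + 327 annihilates α. Since d = -327 is squarefree and ≠ 1, it is not a perfect square in Q, so x^2 + 327 has no rational root and is therefore irreducible over Q (a degree-2 polynomial over a field is irreducible iff it has no root). Hence m_α(x) = x^2 + 327.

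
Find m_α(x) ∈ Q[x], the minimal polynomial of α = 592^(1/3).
m_α(x) = x^3 - 592

α satisfies α^3 = 592, so x^3 - 592 annihilates α. By the rational root test, a rational root p/q (in lowest terms) of x^3 - 592 would satisfy p^3 = 592 q^3, forcing q = 1 and p^3 = 592; but 592 is not a perfect cube, contradiction. A monic cubic over Q with no rational root is irreducible (any nontrivial factorization would include a linear factor). Hence x^3 - 592 is the minimal polynomial of α, and in particular [Q(α):Q] = 3.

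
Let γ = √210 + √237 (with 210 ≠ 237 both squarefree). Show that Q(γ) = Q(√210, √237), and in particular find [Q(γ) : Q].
[Q(γ) : Q] = 4 (equivalently, Q(γ) = Q(√210, √237))

Obviously Q(γ) ⊆ Q(√210, √237), and [Q(√210, √237):Q] = 4 (since 210, 237 are distinct squarefree integers > 1 with 49770 not a perfect square). To show equality we compute the minimal polynomial of γ. From γ = √210 + √237: γ^2 = 210 + 2√(49770) + 237 = 447 + 2√(49770), so γ^2 - 447 = 2√(49770); squaring, (γ^2 - 447)^2 = 4·49770, i.e. γ^4 - 894γ^2 + 199809 - 199080 = 0, i.e. γ^4 - 894γ^2 + 729 = 0. So γ is a root of x^4 - 894x^2 + 729. This polynomial is irreducible over Q: it has no rational root (each ±√210 ± √237 is irrational), and any factorization into two quadratics over Q would force √(49770) ∈ Q (pairing opposite roots) or √210, √237 ∈ Q (other pairings), all impossible. Hence [Q(γ):Q] = 4 = [Q(√210, √237):Q], so Q(γ) = Q(√210, √237).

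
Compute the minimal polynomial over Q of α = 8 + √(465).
m_α(x) = x^2 - 16x - 401

From α - 8 = √(465), squaring gives (α - 8)^2 = 465, i.e. α^2 - 16α + 64 = 465, so α^2 - 16α - 401 = 0. The discriminant of x^2 - 16x - 401 is (-16)^2 - 4·(-401) = 256 + 1604 = 1860, and 4·(465) is not a perfect square in Q since 465 is squarefree and ≠ 1. Hence x^2 - 16x - 401 is irreducible over Q and is the minimal polynomial of α.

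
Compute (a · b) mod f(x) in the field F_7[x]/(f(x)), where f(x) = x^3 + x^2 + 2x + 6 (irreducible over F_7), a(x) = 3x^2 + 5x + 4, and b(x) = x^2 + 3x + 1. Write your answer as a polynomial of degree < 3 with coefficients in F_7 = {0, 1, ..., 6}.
a · b ≡ 5x^2 + 5x + 1 (mod f(x))

Multiply in F_7[x]: a(x)·b(x) = (3x^2 + 5x + 4)·(x^2 + 3x + 1) = 3x^4 + x^2 + 3x + 4. This has degree ≥ 3, so divide by f(x) over F_7: 3x^4 + x^2 + 3x + 4 = (3x + 4)·(x^3 + x^2 + 2x + 6) + (5x^2 + 5x + 1). Hence a·b ≡ 5x^2 + 5x + 1 (mod f). (F_7[x]/(f) is a field with 7^3 = 343 elements since f is irreducible of degree 3.)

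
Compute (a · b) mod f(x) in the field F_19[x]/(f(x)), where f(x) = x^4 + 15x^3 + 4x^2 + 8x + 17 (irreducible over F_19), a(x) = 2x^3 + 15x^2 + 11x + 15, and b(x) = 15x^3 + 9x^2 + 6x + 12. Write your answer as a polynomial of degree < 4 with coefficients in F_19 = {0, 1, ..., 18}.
a · b ≡ 2x^3 + 5x^2 + 13x + 10 (mod f(x))

Multiply in F_19[x]: a(x)·b(x) = (2x^3 + 15x^2 + 11x + 15)·(15x^3 + 9x^2 + 6x + 12) = 11x^6 + 15x^5 + 8x^4 + x^3 + x^2 + 13x + 9. This has degree ≥ 4, so divide by f(x) over F_19: 11x^6 + 15x^5 + 8x^4 + x^3 + x^2 + 13x + 9 = (11x^2 + 2x + 10)·(x^4 + 15x^3 + 4x^2 + 8x + 17) + (2x^3 + 5x^2 + 13x + 10). Hence a·b ≡ 2x^3 + 5x^2 + 13x + 10 (mod f). (F_19[x]/(f) is a field with 19^4 = 130321 elements since f is irreducible of degree 4.)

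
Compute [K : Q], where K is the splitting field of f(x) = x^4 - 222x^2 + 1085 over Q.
[K : Q] = 4

Solving the quadratic in x^2: x^2 = (222 ± √(222^2 - 4·1085))/2 = (222 ± √44944)/2 = (222 ± 212)/2, giving x^2 = 217 or x^2 = 5. So f(x) = (x^2 - 217)(x^2 - 5) and the roots of f are ±√217, ±√5. Hence the splitting field is K = Q(√217, √5). Since 217 and 5 are distinct squarefree integers > 1, their product 1085 is not a perfect square, so √5 ∉ Q(√217). By the tower law [K:Q] = [Q(√217,√5):Q(√217)] · [Q(√217):Q] = 2 · 2 = 4.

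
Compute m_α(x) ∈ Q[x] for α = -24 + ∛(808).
m_α(x) = x^3 + 72x^2 + 1728x + 13016

Set β = α + 24 = ∛(808), so β^3 = 808. Then (α + 24)^3 - 808 = 0, i.e. α is a root of g(x) = (x + 24)^3 - 808 = x^3 + 72x^2 + 1728x + 13016. Since g(x) = h(x + 24) where h(x) = x^3 - 808, and h is irreducible over Q (because 808 is not a perfect cube, so h has no rational root, and a monic cubic with no rational root is irreducible), g is also irreducible (irreducibility is preserved under the substitution x → x + 24). Hence m_α(x) = x^3 + 72x^2 + 1728x + 13016.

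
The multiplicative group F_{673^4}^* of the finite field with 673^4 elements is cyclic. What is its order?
|F_{673^4}^*| = 205144679040

F_{673^4} has 673^4 = 205144679041 elements; its multiplicative group consists of all nonzero elements, so |F_{673^4}^*| = 205144679041 - 1 = 205144679040. (It is cyclic since any finite subgroup of the multiplicative group of a field is cyclic.)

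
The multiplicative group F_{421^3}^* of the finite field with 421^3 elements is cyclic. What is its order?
|F_{421^3}^*| = 74618460

F_{421^3} has 421^3 = 74618461 elements; its multiplicative group consists of all nonzero elements, so |F_{421^3}^*| = 74618461 - 1 = 74618460. (It is cyclic since any finite subgroup of the multiplicative group of a field is cyclic.)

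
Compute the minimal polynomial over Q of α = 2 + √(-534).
m_α(x) = x^2 - 4x + 538

From α - 2 = √(-534), squaring gives (α - 2)^2 = -534, i.e. α^2 - 4α + 4 = -534, so α^2 - 4α + 538 = 0. The discriminant of x^2 - 4x + 538 is (-4)^2 - 4·(538) = 16 - 2152 = -2136, and 4·(-534) is not a perfect square in Q since -534 is squarefree and ≠ 1. Hence x^2 - 4x + 538 is irreducible over Q and is the minimal polynomial of α.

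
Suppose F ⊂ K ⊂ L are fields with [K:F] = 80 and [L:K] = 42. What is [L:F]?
[L:F] = 3360

The tower law says that for any tower of field extensions F ⊂ K ⊂ L with finite degrees, [L:F] = [L:K] · [K:F]. Here this gives [L:F] = 42 · 80 = 3360.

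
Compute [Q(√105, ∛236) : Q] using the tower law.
[Q(√105, ∛236) : Q] = 6

Let L = Q(√105, ∛236). Since Q(√105) ⊂ L and [Q(√105):Q] = 2, the tower law gives 2 | [L:Q]. Likewise Q(∛236) ⊂ L with [Q(∛236):Q] = 3 (because 236 is not a perfect cube), so 3 | [L:Q]. As gcd(2,3) = 1, [L:Q] is divisible by 6. Conversely L is generated over Q by √105 and ∛236, so [L:Q] ≤ 2·3 = 6. Therefore [Q(√105, ∛236) : Q] = 6.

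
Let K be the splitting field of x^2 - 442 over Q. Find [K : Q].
[K : Q] = 2

f(x) = x^2 - 442 factors as (x - √442)(x + √442). The splitting field is K = Q(√442). Since 442 is squarefree and > 1, it is not a perfect square, so x^2 - 442 is irreducible over Q and [Q(√442) : Q] = 2. Hence [K : Q] = 2.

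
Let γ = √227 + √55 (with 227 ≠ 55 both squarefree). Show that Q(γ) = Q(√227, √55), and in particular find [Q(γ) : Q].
[Q(γ) : Q] = 4 (equivalently, Q(γ) = Q(√227, √55))

Obviously Q(γ) ⊆ Q(√227, √55), and [Q(√227, √55):Q] = 4 (since 227, 55 are distinct squarefree integers > 1 with 12485 not a perfect square). To show equality we compute the minimal polynomial of γ. From γ = √227 + √55: γ^2 = 227 + 2√(12485) + 55 = 282 + 2√(12485), so γ^2 - 282 = 2√(12485); squaring, (γ^2 - 282)^2 = 4·12485, i.e. γ^4 - 564γ^2 + 79524 - 49940 = 0, i.e. γ^4 - 564γ^2 + 29584 = 0. So γ is a root of x^4 - 564x^2 + 29584. This polynomial is irreducible over Q: it has no rational root (each ±√227 ± √55 is irrational), and any factorization into two quadratics over Q would force √(12485) ∈ Q (pairing opposite roots) or √227, √55 ∈ Q (other pairings), all impossible. Hence [Q(γ):Q] = 4 = [Q(√227, √55):Q], so Q(γ) = Q(√227, √55).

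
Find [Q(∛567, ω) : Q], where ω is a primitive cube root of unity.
[Q(∛567, ω) : Q] = 6

[Q(∛567):Q] = 3 (min poly x^3 - 567, irreducible since 567 is not a perfect cube). [Q(ω):Q] = 2 (min poly x^2 + x + 1). Since Q(∛567) ⊂ R and ω ∉ R, we have ω ∉ Q(∛567), so x^2 + x + 1 remains irreducible over Q(∛567) and [Q(∛567, ω) : Q(∛567)] = 2. By the tower law, [Q(∛567, ω) : Q] = 3 · 2 = 6. (In fact Q(∛567, ω) is the splitting field of x^3 - 567 over Q.)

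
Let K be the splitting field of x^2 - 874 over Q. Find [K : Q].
[K : Q] = 2

f(x) = x^2 - 874 factors as (x - √874)(x + √874). The splitting field is K = Q(√874). Since 874 is squarefree and > 1, it is not a perfect square, so x^2 - 874 is irreducible over Q and [Q(√874) : Q] = 2. Hence [K : Q] = 2.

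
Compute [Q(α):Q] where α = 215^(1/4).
[Q(α):Q] = 4

α is a root of x^4 - 215. By Eisenstein's criterion at the prime p = 5 (which divides the constant term 215 but p^2 = 25 does not, since 215 is squarefree), x^4 - 215 is irreducible over Q. Hence [Q(α):Q] = 4.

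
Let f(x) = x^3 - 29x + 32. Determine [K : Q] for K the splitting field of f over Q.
[K : Q] = 6

By the rational root test, any rational root of the monic integer polynomial f(x) = x^3 - 29x + 32 must be an integer dividing the constant term 32, i.e. one of ±{1, 2, 4, 8, 16, 32}. Evaluating: f(1) = 4, f(-1) = 60, f(2) = -18, f(-2) = 82, f(4) = -20, f(-4) = 84, f(8) = 312, f(-8) = -248, f(16) = 3664, f(-16) = -3600, f(32) = 31872, f(-32) = -31808; none is 0, so f has no rational root and is therefore irreducible over Q (a cubic with no linear factor over a field is irreducible). For an irreducible cubic, the Galois group is A_3 or S_3 according as the discriminant disc(f) = -4a^3 - 27b^2 = -4·(-29)^3 - 27·(32)^2 = 69908 is or is not a square in Q. Here disc(f) = 69908 is not a perfect square in Q, so the Galois group of f over Q is not contained in A_3 and must be all of S_3. The splitting field has degree |S_3| = 6 over Q, so [K : Q] = 6.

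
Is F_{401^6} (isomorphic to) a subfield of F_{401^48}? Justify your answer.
Yes: F_{401^6} is a subfield of F_{401^48}

F_{p^m} embeds in F_{p^n} iff m | n (since F_{p^n} is the splitting field of x^(p^n) - x, and F_{p^m} ⊂ F_{p^n} forces p^n to be a power of p^m, i.e. m | n; conversely if m | n then every root of x^(p^m) - x is a root of x^(p^n) - x). Here 6 | 48 (since 48 = 8·6), so F_{401^6} is a subfield of F_{401^48}, and [F_{401^48} : F_{401^6}] = 48/6 = 8.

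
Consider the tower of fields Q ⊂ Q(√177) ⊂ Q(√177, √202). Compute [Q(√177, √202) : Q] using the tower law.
[Q(√177, √202) : Q] = 4

[Q(√177):Q] = 2 (min poly x^2 - 177, irreducible since 177 is squarefree > 1). For the top step, suppose √202 ∈ Q(√177), say √202 = c + d√177 with c, d ∈ Q. Squaring: 202 = c^2 + 177d^2 + 2cd√177. Since √177 ∉ Q this forces 2cd = 0. If d = 0 then √202 = c ∈ Q, contradicting 202 squarefree > 1. If c = 0 then 202 = 177d^2, so 177·202 = (177d)^2 is a perfect square in Q — but 177·202 = 35754 is not a perfect square (since 177 and 202 are distinct squarefree integers). Contradiction. Hence √202 ∉ Q(√177), so x^2 - 202 stays irreducible over Q(√177) and [Q(√177, √202) : Q(√177)] = 2. By the tower law, [Q(√177, √202) : Q] = 2 · 2 = 4.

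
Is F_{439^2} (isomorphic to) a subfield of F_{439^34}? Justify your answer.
Yes: F_{439^2} is a subfield of F_{439^34}

F_{p^m} embeds in F_{p^n} iff m | n (since F_{p^n} is the splitting field of x^(p^n) - x, and F_{p^m} ⊂ F_{p^n} forces p^n to be a power of p^m, i.e. m | n; conversely if m | n then every root of x^(p^m) - x is a root of x^(p^n) - x). Here 2 | 34 (since 34 = 17·2), so F_{439^2} is a subfield of F_{439^34}, and [F_{439^34} : F_{439^2}] = 34/2 = 17.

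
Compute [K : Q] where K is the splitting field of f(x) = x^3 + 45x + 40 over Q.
[K : Q] = 6

By the rational root test, any rational root of the monic integer polynomial f(x) = x^3 + 45x + 40 must be an integer dividing the constant term 40, i.e. one of ±{1, 2, 4, 5, 8, 10, 20, 40}. Evaluating: f(1) = 86, f(-1) = -6, f(2) = 138, f(-2) = -58, f(4) = 284, f(-4) = -204, f(5) = 390, f(-5) = -310, f(8) = 912, f(-8) = -832, f(10) = 1490, f(-10) = -1410, f(20) = 8940, f(-20) = -8860, f(40) = 65840, f(-40) = -65760; none is 0, so f has no rational root and is therefore irreducible over Q (a cubic with no linear factor over a field is irreducible). For an irreducible cubic, the Galois group is A_3 or S_3 according as the discriminant disc(f) = -4a^3 - 27b^2 = -4·(45)^3 - 27·(40)^2 = -407700 is or is not a square in Q. Here disc(f) = -407700 is not a perfect square in Q, so the Galois group of f over Q is not contained in A_3 and must be all of S_3. The splitting field has degree |S_3| = 6 over Q, so [K : Q] = 6.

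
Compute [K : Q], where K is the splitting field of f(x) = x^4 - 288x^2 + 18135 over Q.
[K : Q] = 4

Solving the quadratic in x^2: x^2 = (288 ± √(288^2 - 4·18135))/2 = (288 ± √10404)/2 = (288 ± 102)/2, giving x^2 = 195 or x^2 = 93. So f(x) = (x^2 - 195)(x^2 - 93) and the roots of f are ±√195, ±√93. Hence the splitting field is K = Q(√195, √93). Since 195 and 93 are distinct squarefree integers > 1, their product 18135 is not a perfect square, so √93 ∉ Q(√195). By the tower law [K:Q] = [Q(√195,√93):Q(√195)] · [Q(√195):Q] = 2 · 2 = 4.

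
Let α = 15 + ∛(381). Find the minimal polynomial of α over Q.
m_α(x) = x^3 - 45x^2 + 675x - 3756

Set β = α - 15 = ∛(381), so β^3 = 381. Then (α - 15)^3 - 381 = 0, i.e. α is a root of g(x) = (x - 15)^3 - 381 = x^3 - 45x^2 + 675x - 3756. Since g(x) = h(x - 15) where h(x) = x^3 - 381, and h is irreducible over Q (because 381 is not a perfect cube, so h has no rational root, and a monic cubic with no rational root is irreducible), g is also irreducible (irreducibility is preserved under the substitution x → x - 15). Hence m_α(x) = x^3 - 45x^2 + 675x - 3756.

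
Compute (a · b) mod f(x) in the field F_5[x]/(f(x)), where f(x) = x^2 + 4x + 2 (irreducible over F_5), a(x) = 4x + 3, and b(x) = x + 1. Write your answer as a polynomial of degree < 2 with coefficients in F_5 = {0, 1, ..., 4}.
a · b ≡ x (mod f(x))

Multiply in F_5[x]: a(x)·b(x) = (4x + 3)·(x + 1) = 4x^2 + 2x + 3. This has degree ≥ 2, so divide by f(x) over F_5: 4x^2 + 2x + 3 = (4)·(x^2 + 4x + 2) + (x). Hence a·b ≡ x (mod f). (F_5[x]/(f) is a field with 5^2 = 25 elements since f is irreducible of degree 2.)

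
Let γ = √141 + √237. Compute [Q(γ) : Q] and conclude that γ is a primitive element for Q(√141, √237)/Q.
[Q(γ) : Q] = 4 (equivalently, Q(γ) = Q(√141, √237))

Obviously Q(γ) ⊆ Q(√141, √237), and [Q(√141, √237):Q] = 4 (since 141, 237 are distinct squarefree integers > 1 with 33417 not a perfect square). To show equality we compute the minimal polynomial of γ. From γ = √141 + √237: γ^2 = 141 + 2√(33417) + 237 = 378 + 2√(33417), so γ^2 - 378 = 2√(33417); squaring, (γ^2 - 378)^2 = 4·33417, i.e. γ^4 - 756γ^2 + 142884 - 133668 = 0, i.e. γ^4 - 756γ^2 + 9216 = 0. So γ is a root of x^4 - 756x^2 + 9216. This polynomial is irreducible over Q: it has no rational root (each ±√141 ± √237 is irrational), and any factorization into two quadratics over Q would force √(33417) ∈ Q (pairing opposite roots) or √141, √237 ∈ Q (other pairings), all impossible. Hence [Q(γ):Q] = 4 = [Q(√141, √237):Q], so Q(γ) = Q(√141, √237).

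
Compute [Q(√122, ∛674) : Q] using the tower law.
[Q(√122, ∛674) : Q] = 6

Let L = Q(√122, ∛674). Since Q(√122) ⊂ L and [Q(√122):Q] = 2, the tower law gives 2 | [L:Q]. Likewise Q(∛674) ⊂ L with [Q(∛674):Q] = 3 (because 674 is not a perfect cube), so 3 | [L:Q]. As gcd(2,3) = 1, [L:Q] is divisible by 6. Conversely L is generated over Q by √122 and ∛674, so [L:Q] ≤ 2·3 = 6. Therefore [Q(√122, ∛674) : Q] = 6.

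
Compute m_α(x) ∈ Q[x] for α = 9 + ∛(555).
m_α(x) = x^3 - 27x^2 + 243x - 1284

Set β = α - 9 = ∛(555), so β^3 = 555. Then (α - 9)^3 - 555 = 0, i.e. α is a root of g(x) = (x - 9)^3 - 555 = x^3 - 27x^2 + 243x - 1284. Since g(x) = h(x - 9) where h(x) = x^3 - 555, and h is irreducible over Q (because 555 is not a perfect cube, so h has no rational root, and a monic cubic with no rational root is irreducible), g is also irreducible (irreducibility is preserved under the substitution x → x - 9). Hence m_α(x) = x^3 - 27x^2 + 243x - 1284.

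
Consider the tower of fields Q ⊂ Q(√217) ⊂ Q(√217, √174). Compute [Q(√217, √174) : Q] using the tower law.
[Q(√217, √174) : Q] = 4

[Q(√217):Q] = 2 (min poly x^2 - 217, irreducible since 217 is squarefree > 1). For the top step, suppose √174 ∈ Q(√217), say √174 = c + d√217 with c, d ∈ Q. Squaring: 174 = c^2 + 217d^2 + 2cd√217. Since √217 ∉ Q this forces 2cd = 0. If d = 0 then √174 = c ∈ Q, contradicting 174 squarefree > 1. If c = 0 then 174 = 217d^2, so 217·174 = (217d)^2 is a perfect square in Q — but 217·174 = 37758 is not a perfect square (since 217 and 174 are distinct squarefree integers). Contradiction. Hence √174 ∉ Q(√217), so x^2 - 174 stays irreducible over Q(√217) and [Q(√217, √174) : Q(√217)] = 2. By the tower law, [Q(√217, √174) : Q] = 2 · 2 = 4.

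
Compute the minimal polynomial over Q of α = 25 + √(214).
m_α(x) = x^2 - 50x + 411

From α - 25 = √(214), squaring gives (α - 25)^2 = 214, i.e. α^2 - 50α + 625 = 214, so α^2 - 50α + 411 = 0. The discriminant of x^2 - 50x + 411 is (-50)^2 - 4·(411) = 2500 - 1644 = 856, and 4·(214) is not a perfect square in Q since 214 is squarefree and ≠ 1. Hence x^2 - 50x + 411 is irreducible over Q and is the minimal polynomial of α.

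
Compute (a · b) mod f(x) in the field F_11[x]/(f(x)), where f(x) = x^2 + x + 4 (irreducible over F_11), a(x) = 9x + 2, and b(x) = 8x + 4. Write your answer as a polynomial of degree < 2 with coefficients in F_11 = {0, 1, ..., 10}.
a · b ≡ 2x + 6 (mod f(x))

Multiply in F_11[x]: a(x)·b(x) = (9x + 2)·(8x + 4) = 6x^2 + 8x + 8. This has degree ≥ 2, so divide by f(x) over F_11: 6x^2 + 8x + 8 = (6)·(x^2 + x + 4) + (2x + 6). Hence a·b ≡ 2x + 6 (mod f). (F_11[x]/(f) is a field with 11^2 = 121 elements since f is irreducible of degree 2.)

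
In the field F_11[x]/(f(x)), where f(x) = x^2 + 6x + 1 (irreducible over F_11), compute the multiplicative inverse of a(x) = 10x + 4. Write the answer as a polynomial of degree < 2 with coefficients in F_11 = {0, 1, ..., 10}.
a(x)^(-1) ≡ 7x + 4 (mod f(x))

Since f is irreducible over F_11, F_11[x]/(f) is a field and a(x) ≠ 0 has an inverse. Apply the extended Euclidean algorithm to f(x) and a(x) in F_11[x]: f(x) = (10x + 1)·a(x) + (8). The last nonzero remainder is the constant 8 = gcd(f, a) in F_11. Back-substituting through the division chain expresses 8 = s(x)·a(x) + t(x)·f(x) with s(x) ≡ x + 10 (mod f), so (x + 10)·a(x) ≡ 8 (mod f). Multiplying by 8^(-1) ≡ 7 in F_11 gives a(x)^(-1) ≡ 7·(x + 10) ≡ 7x + 4 (mod f). Check: (10x + 4)·(7x + 4) = 4x^2 + 2x + 5 ≡ 1 (mod x^2 + 6x + 1).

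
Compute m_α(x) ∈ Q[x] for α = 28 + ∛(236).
m_α(x) = x^3 - 84x^2 + 2352x - 22188

Set β = α - 28 = ∛(236), so β^3 = 236. Then (α - 28)^3 - 236 = 0, i.e. α is a root of g(x) = (x - 28)^3 - 236 = x^3 - 84x^2 + 2352x - 22188. Since g(x) = h(x - 28) where h(x) = x^3 - 236, and h is irreducible over Q (because 236 is not a perfect cube, so h has no rational root, and a monic cubic with no rational root is irreducible), g is also irreducible (irreducibility is preserved under the substitution x → x - 28). Hence m_α(x) = x^3 - 84x^2 + 2352x - 22188.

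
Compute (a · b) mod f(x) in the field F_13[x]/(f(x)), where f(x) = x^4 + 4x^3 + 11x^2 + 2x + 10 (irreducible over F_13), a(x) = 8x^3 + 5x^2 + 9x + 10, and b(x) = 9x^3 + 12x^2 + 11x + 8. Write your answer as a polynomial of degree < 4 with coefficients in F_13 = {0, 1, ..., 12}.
a · b ≡ 3x + 12 (mod f(x))

Multiply in F_13[x]: a(x)·b(x) = (8x^3 + 5x^2 + 9x + 10)·(9x^3 + 12x^2 + 11x + 8) = 7x^6 + 11x^5 + 8x^4 + 5x^3 + 12x^2 + 2. This has degree ≥ 4, so divide by f(x) over F_13: 7x^6 + 11x^5 + 8x^4 + 5x^3 + 12x^2 + 2 = (7x^2 + 9x + 12)·(x^4 + 4x^3 + 11x^2 + 2x + 10) + (3x + 12). Hence a·b ≡ 3x + 12 (mod f). (F_13[x]/(f) is a field with 13^4 = 28561 elements since f is irreducible of degree 4.)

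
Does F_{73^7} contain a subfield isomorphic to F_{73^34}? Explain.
No: F_{73^34} is not a subfield of F_{73^7}

F_{p^m} embeds in F_{p^n} iff m | n. Here 34 ∤ 7 (since 7 = 0·34 + 7 with remainder 7 ≠ 0), so F_{73^34} is not a subfield of F_{73^7}. Equivalently: if it were, the tower law would give 34 = [F_{73^34}:F_73] dividing [F_{73^7}:F_73] = 7, contradiction.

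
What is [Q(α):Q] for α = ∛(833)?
[Q(α):Q] = 3

The minimal polynomial of α is x^3 - 833, irreducible over Q since 833 is not a perfect cube (so x^3 - 833 has no rational root). Hence [Q(α):Q] = deg(m_α) = 3.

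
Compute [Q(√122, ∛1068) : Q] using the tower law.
[Q(√122, ∛1068) : Q] = 6

Let L = Q(√122, ∛1068). Since Q(√122) ⊂ L and [Q(√122):Q] = 2, the tower law gives 2 | [L:Q]. Likewise Q(∛1068) ⊂ L with [Q(∛1068):Q] = 3 (because 1068 is not a perfect cube), so 3 | [L:Q]. As gcd(2,3) = 1, [L:Q] is divisible by 6. Conversely L is generated over Q by √122 and ∛1068, so [L:Q] ≤ 2·3 = 6. Therefore [Q(√122, ∛1068) : Q] = 6.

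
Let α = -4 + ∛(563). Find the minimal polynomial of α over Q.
m_α(x) = x^3 + 12x^2 + 48x - 499

Set β = α + 4 = ∛(563), so β^3 = 563. Then (α + 4)^3 - 563 = 0, i.e. α is a root of g(x) = (x + 4)^3 - 563 = x^3 + 12x^2 + 48x - 499. Since g(x) = h(x + 4) where h(x) = x^3 - 563, and h is irreducible over Q (because 563 is not a perfect cube, so h has no rational root, and a monic cubic with no rational root is irreducible), g is also irreducible (irreducibility is preserved under the substitution x → x + 4). Hence m_α(x) = x^3 + 12x^2 + 48x - 499.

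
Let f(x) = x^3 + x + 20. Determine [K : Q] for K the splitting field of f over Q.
[K : Q] = 6

By the rational root test, any rational root of the monic integer polynomial f(x) = x^3 + x + 20 must be an integer dividing the constant term 20, i.e. one of ±{1, 2, 4, 5, 10, 20}. Evaluating: f(1) = 22, f(-1) = 18, f(2) = 30, f(-2) = 10, f(4) = 88, f(-4) = -48, f(5) = 150, f(-5) = -110, f(10) = 1030, f(-10) = -990, f(20) = 8040, f(-20) = -8000; none is 0, so f has no rational root and is therefore irreducible over Q (a cubic with no linear factor over a field is irreducible). For an irreducible cubic, the Galois group is A_3 or S_3 according as the discriminant disc(f) = -4a^3 - 27b^2 = -4·(1)^3 - 27·(20)^2 = -10804 is or is not a square in Q. Here disc(f) = -10804 is not a perfect square in Q, so the Galois group of f over Q is not contained in A_3 and must be all of S_3. The splitting field has degree |S_3| = 6 over Q, so [K : Q] = 6.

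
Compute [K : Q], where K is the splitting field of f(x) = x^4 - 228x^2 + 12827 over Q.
[K : Q] = 4

Solving the quadratic in x^2: x^2 = (228 ± √(228^2 - 4·12827))/2 = (228 ± √676)/2 = (228 ± 26)/2, giving x^2 = 101 or x^2 = 127. So f(x) = (x^2 - 101)(x^2 - 127) and the roots of f are ±√101, ±√127. Hence the splitting field is K = Q(√101, √127). Since 101 and 127 are distinct squarefree integers > 1, their product 12827 is not a perfect square, so √127 ∉ Q(√101). By the tower law [K:Q] = [Q(√101,√127):Q(√101)] · [Q(√101):Q] = 2 · 2 = 4.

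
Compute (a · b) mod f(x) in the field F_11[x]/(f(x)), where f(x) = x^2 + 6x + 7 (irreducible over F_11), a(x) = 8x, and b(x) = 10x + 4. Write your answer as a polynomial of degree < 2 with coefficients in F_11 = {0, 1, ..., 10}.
a · b ≡ 3x + 1 (mod f(x))

Multiply in F_11[x]: a(x)·b(x) = (8x)·(10x + 4) = 3x^2 + 10x. This has degree ≥ 2, so divide by f(x) over F_11: 3x^2 + 10x = (3)·(x^2 + 6x + 7) + (3x + 1). Hence a·b ≡ 3x + 1 (mod f). (F_11[x]/(f) is a field with 11^2 = 121 elements since f is irreducible of degree 2.)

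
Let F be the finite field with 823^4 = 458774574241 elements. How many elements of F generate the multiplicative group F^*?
There are φ(458774574240) = 120266022912 primitive elements

F_q^* is cyclic of order q - 1 = 458774574240. A cyclic group of order m has exactly φ(m) generators. Here m = 458774574240 = 2^5 · 3 · 5 · 103 · 137 · 67733, so the number of primitive elements is φ(458774574240) = 120266022912.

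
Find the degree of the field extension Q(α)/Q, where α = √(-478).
[Q(α):Q] = 2

[Q(α):Q] equals the degree of the minimal polynomial of α. Here α^2 = -478 and x^2 + 478 is irreducible (d = -478 is squarefree, ≠ 1, hence not a square), so deg(m_α) = 2. Thus [Q(α):Q] = 2.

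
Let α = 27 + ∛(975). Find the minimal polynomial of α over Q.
m_α(x) = x^3 - 81x^2 + 2187x - 20658

Set β = α - 27 = ∛(975), so β^3 = 975. Then (α - 27)^3 - 975 = 0, i.e. α is a root of g(x) = (x - 27)^3 - 975 = x^3 - 81x^2 + 2187x - 20658. Since g(x) = h(x - 27) where h(x) = x^3 - 975, and h is irreducible over Q (because 975 is not a perfect cube, so h has no rational root, and a monic cubic with no rational root is irreducible), g is also irreducible (irreducibility is preserved under the substitution x → x - 27). Hence m_α(x) = x^3 - 81x^2 + 2187x - 20658.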